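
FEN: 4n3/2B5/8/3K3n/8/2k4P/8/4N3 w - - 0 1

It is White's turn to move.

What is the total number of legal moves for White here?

19

White to move; king on d5.
In check: no.
Legal moves: Bd8, Bb8, Bd6, Bb6, Be5+, Ba5+, Bf4, Bg3, Bh2, Ke6, Kc6, Ke5, Kc5, Ke4, Nf3, Nd3, Ng2, Nc2, h4.
Count: 19.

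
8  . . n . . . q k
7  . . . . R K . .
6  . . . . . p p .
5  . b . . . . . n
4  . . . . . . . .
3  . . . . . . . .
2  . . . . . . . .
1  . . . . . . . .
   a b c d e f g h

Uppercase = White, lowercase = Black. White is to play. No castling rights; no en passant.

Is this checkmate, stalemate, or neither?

White to move; white king on f7.
In check: yes, from the black queen on g8.
King squares — e6: attacked by Qg8; f6: attacked by Nh5; g6: attacked by Qg8; e7: own rook; g7: attacked by Nh5; e8: attacked by Bb5; f8: attacked by Qg8; g8: attacked by Kh8.
Legal moves for White: none.
In check with no legal moves → checkmate.

checkmate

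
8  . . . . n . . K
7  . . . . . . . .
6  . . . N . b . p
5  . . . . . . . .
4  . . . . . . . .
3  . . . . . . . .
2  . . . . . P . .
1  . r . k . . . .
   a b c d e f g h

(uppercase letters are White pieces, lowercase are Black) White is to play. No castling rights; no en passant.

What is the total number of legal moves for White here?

2

White to move; king on h8.
In check: yes, from the black bishop on f6.
Legal moves: Kg8, Kh7.
Count: 2.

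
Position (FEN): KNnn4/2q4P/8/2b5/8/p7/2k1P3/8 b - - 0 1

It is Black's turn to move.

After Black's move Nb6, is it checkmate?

After Nb6: white king on a8; in check: yes, from the black knight on b6.
King squares — a7: attacked by Qc7; b7: attacked by Qc7; b8: own knight.
White has no legal moves → checkmate.

yes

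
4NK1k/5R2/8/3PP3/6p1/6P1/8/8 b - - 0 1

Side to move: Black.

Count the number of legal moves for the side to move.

Black to move; king on h8.
In check: no.
Legal moves: none.
Count: 0.

0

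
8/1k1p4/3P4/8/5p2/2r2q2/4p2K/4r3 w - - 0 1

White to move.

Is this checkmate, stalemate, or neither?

White to move; white king on h2.
In check: no.
King squares — g1: attacked by Re1; h1: attacked by Re1; g2: attacked by Qf3; g3: attacked by Qf3; h3: attacked by Qf3.
Legal moves for White: none.
Not in check and no legal moves → stalemate.

stalemate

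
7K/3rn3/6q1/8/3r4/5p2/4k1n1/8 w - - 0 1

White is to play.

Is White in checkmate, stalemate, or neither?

White to move; white king on h8.
In check: no.
King squares — g7: attacked by Qg6; h7: attacked by Qg6; g8: attacked by Qg6.
Legal moves for White: none.
Not in check and no legal moves → stalemate.

stalemate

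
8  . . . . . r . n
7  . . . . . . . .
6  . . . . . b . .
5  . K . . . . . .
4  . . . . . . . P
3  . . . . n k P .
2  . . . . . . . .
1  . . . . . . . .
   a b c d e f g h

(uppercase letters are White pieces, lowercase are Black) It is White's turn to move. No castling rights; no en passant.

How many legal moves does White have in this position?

9

White to move; king on b5.
In check: no.
Legal moves: Kc6, Kb6, Ka6, Kc5, Ka5, Kb4, Ka4, h5, g4.
Count: 9.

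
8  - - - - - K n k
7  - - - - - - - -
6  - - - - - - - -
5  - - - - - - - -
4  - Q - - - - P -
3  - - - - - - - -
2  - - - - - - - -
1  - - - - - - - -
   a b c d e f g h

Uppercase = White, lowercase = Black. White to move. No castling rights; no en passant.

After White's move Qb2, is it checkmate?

After Qb2: black king on h8; in check: yes, from the white queen on b2.
Black has 2 legal replies: Kh7, Nf6.
In check but a legal move exists → not checkmate.

no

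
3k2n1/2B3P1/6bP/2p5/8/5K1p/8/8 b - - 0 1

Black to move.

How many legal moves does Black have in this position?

Black to move; king on d8.
In check: yes, from the white bishop on c7.
Legal moves: Ke8, Kc8, Ke7, Kd7, Kxc7.
Count: 5.

5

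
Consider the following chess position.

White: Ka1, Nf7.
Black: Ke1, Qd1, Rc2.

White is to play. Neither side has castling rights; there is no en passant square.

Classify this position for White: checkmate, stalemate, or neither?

checkmate

White to move; white king on a1.
In check: yes, from the black queen on d1.
King squares — b1: attacked by Qd1; a2: attacked by Rc2; b2: attacked by Rc2.
Legal moves for White: none.
In check with no legal moves → checkmate.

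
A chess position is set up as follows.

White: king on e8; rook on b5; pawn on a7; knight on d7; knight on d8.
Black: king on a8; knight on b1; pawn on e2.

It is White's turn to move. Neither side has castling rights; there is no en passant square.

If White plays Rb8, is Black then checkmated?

After Rb8: black king on a8; in check: yes, from the white rook on b8.
Black has 1 legal reply: Kxa7.
In check but a legal move exists → not checkmate.

no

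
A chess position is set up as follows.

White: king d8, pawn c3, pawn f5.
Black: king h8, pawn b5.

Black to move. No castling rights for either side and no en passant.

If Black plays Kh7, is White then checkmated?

no

After Kh7: white king on d8; in check: no.
White is not in check, so this cannot be checkmate.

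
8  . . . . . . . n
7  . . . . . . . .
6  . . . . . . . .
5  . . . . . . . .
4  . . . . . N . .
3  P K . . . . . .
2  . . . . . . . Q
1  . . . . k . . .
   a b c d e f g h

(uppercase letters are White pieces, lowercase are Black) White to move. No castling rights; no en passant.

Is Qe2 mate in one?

After Qe2: black king on e1; in check: yes, from the white queen on e2.
King squares — d1: attacked by Qe2; f1: attacked by Qe2; d2: attacked by Qe2; e2: attacked by Nf4; f2: attacked by Qe2.
Black has no legal moves → checkmate.

yes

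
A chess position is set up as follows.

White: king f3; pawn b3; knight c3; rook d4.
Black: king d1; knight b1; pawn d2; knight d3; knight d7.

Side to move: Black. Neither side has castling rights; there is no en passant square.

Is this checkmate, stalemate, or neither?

neither

Black to move; black king on d1.
In check: yes, from the white knight on c3.
Legal moves for Black: Kc2, Ke1, Kc1, Nxc3.
Black is in check but has 4 legal moves → neither.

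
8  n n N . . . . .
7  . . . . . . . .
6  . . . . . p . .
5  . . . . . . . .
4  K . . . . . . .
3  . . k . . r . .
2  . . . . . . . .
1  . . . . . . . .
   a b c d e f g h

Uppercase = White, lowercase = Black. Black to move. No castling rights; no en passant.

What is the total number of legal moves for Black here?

Black to move; king on c3.
In check: no.
Legal moves: Nd7, Nc6, Na6, Nc7, Nb6+, Rf5, Rf4+, Rh3, Rg3, Re3, Rd3, Rf2, Rf1, Kd4, Kc4, Kd3, Kd2, Kc2, Kb2, f5.
Count: 20.

20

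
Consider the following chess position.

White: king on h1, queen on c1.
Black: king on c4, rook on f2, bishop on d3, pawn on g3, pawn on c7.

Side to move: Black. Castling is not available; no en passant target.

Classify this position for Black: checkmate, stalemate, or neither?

neither

Black to move; black king on c4.
In check: yes, from the white queen on c1.
King squares — b3: available; c3: attacked by Qc1; d3: own bishop; b4: available; d4: available; b5: available; c5: attacked by Qc1; d5: available.
Legal moves for Black: Kd5, Kb5, Kd4, Kb4, Kb3, Bc2, Rc2.
Black is in check but has 7 legal moves → neither.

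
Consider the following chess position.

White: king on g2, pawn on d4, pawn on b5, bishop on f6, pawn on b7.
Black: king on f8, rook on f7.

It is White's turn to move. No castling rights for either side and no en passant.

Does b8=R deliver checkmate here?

After b8=R: black king on f8; in check: yes, from the white rook on b8.
King squares — e7: attacked by Bf6; f7: own rook; g7: attacked by Bf6; e8: attacked by Rb8; g8: attacked by Rb8.
Black has no legal moves → checkmate.

yes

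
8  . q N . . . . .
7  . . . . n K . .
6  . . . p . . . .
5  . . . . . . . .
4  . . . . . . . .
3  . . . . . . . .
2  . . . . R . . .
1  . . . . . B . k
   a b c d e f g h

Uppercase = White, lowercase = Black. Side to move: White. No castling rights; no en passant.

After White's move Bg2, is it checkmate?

After Bg2: black king on h1; in check: yes, from the white bishop on g2.
Black has 2 legal replies: Kh2, Kg1.
In check but a legal move exists → not checkmate.

no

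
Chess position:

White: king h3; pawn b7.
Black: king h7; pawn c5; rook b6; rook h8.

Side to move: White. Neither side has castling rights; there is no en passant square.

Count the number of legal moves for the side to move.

9

White to move; king on h3.
In check: no.
Legal moves: Kh4, Kg4, Kg3, Kh2, Kg2, b8=Q, b8=R, b8=B, b8=N.
Count: 9.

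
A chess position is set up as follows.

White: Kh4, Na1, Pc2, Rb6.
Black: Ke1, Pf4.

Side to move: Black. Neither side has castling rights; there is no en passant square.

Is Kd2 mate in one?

After Kd2: white king on h4; in check: no.
White is not in check, so this cannot be checkmate.

no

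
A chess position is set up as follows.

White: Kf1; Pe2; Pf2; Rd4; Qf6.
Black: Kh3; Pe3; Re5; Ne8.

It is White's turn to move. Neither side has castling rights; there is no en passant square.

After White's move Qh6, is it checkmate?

no

After Qh6: black king on h3; in check: yes, from the white queen on h6.
Black has 1 legal reply: Rh5.
In check but a legal move exists → not checkmate.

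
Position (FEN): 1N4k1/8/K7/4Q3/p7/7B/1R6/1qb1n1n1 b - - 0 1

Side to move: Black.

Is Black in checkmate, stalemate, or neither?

Black to move; black king on g8.
In check: no.
Legal moves for Black include: Kf8, Kh7, Kf7, Nxh3, Ngf3, Ne2, Nef3, Nd3, Ng2, Nc2, Bh6, Bg5, Bf4, Be3, Bd2, Bxb2, Qh7, Qg6+, ... (list truncated; more exist).
Black has legal moves and is not in check → neither.

neither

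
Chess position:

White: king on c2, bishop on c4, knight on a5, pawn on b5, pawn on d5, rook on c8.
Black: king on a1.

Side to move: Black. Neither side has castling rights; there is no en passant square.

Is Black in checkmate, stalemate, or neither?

stalemate

Black to move; black king on a1.
In check: no.
King squares — b1: attacked by Kc2; a2: attacked by Bc4; b2: attacked by Kc2.
Legal moves for Black: none.
Not in check and no legal moves → stalemate.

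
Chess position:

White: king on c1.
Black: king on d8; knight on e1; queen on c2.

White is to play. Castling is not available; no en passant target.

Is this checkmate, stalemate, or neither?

White to move; white king on c1.
In check: yes, from the black queen on c2.
King squares — b1: attacked by Qc2; d1: attacked by Qc2; b2: attacked by Qc2; c2: attacked by Ne1; d2: attacked by Qc2.
Legal moves for White: none.
In check with no legal moves → checkmate.

checkmate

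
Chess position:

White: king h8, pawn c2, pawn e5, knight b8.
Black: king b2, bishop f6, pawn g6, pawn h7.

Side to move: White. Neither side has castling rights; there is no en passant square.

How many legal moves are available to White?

3

White to move; king on h8.
In check: yes, from the black bishop on f6.
Legal moves: Kg8, Kxh7, exf6.
Count: 3.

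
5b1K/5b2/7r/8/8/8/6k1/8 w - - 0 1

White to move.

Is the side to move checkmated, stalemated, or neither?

checkmate

White to move; white king on h8.
In check: yes, from the black rook on h6.
King squares — g7: attacked by Bf8; h7: attacked by Rh6; g8: attacked by Bf7.
Legal moves for White: none.
In check with no legal moves → checkmate.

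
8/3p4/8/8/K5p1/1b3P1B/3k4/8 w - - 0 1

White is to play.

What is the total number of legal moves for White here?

5

White to move; king on a4.
In check: yes, from the black bishop on b3.
Legal moves: Kb5, Ka5, Kb4, Kxb3, Ka3.
Count: 5.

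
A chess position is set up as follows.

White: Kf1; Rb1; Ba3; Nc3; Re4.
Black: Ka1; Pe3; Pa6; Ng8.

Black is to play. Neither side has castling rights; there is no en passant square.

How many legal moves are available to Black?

0

Black to move; king on a1.
In check: yes, from the white rook on b1.
Legal moves: none.
Count: 0.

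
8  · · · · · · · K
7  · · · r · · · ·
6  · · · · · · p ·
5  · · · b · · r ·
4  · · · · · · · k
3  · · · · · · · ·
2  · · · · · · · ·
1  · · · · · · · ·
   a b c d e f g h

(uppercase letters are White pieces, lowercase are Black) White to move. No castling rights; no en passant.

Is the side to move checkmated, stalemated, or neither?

White to move; white king on h8.
In check: no.
King squares — g7: attacked by Rd7; h7: attacked by Rd7; g8: attacked by Bd5.
Legal moves for White: none.
Not in check and no legal moves → stalemate.

stalemate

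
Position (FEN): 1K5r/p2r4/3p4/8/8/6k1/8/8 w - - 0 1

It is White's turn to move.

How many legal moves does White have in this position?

White to move; king on b8.
In check: yes, from the black rook on h8.
Legal moves: none.
Count: 0.

0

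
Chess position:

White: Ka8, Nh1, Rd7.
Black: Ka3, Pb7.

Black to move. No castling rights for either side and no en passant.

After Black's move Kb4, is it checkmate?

no

After Kb4: white king on a8; in check: no.
White is not in check, so this cannot be checkmate.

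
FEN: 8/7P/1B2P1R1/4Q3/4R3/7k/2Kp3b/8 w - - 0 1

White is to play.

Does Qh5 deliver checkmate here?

yes

After Qh5: black king on h3; in check: yes, from the white queen on h5.
King squares — g2: attacked by Rg6; h2: own bishop; g3: attacked by Rg6; g4: attacked by Re4; h4: attacked by Re4.
Black has no legal moves → checkmate.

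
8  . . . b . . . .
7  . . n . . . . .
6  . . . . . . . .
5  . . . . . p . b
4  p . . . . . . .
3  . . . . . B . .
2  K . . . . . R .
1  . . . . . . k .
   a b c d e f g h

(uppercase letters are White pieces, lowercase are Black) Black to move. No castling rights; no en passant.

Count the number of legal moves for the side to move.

2

Black to move; king on g1.
In check: yes, from the white rook on g2.
Legal moves: Kh1, Kf1.
Count: 2.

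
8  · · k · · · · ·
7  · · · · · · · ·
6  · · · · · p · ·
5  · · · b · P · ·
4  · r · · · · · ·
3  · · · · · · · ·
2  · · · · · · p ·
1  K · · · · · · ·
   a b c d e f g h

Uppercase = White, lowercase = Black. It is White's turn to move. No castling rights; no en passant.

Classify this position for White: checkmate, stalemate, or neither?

White to move; white king on a1.
In check: no.
King squares — b1: attacked by Rb4; a2: attacked by Bd5; b2: attacked by Rb4.
Legal moves for White: none.
Not in check and no legal moves → stalemate.

stalemate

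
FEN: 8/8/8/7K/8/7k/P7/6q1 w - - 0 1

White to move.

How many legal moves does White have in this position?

3

White to move; king on h5.
In check: no.
Legal moves: Kh6, a3, a4.
Count: 3.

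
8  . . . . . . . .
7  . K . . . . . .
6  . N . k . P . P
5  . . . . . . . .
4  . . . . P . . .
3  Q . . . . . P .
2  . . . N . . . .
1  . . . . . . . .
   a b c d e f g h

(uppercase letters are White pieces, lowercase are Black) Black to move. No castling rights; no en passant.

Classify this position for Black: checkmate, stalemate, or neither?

Black to move; black king on d6.
In check: yes, from the white queen on a3.
King squares — c5: attacked by Qa3; d5: attacked by Pe4; e5: available; c6: attacked by Kb7; e6: available; c7: attacked by Kb7; d7: attacked by Nb6; e7: attacked by Qa3.
Legal moves for Black: Ke6, Ke5.
Black is in check but has 2 legal moves → neither.

neither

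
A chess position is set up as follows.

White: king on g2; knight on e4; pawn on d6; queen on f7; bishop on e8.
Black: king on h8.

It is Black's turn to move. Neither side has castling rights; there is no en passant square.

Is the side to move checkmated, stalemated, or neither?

stalemate

Black to move; black king on h8.
In check: no.
King squares — g7: attacked by Qf7; h7: attacked by Qf7; g8: attacked by Qf7.
Legal moves for Black: none.
Not in check and no legal moves → stalemate.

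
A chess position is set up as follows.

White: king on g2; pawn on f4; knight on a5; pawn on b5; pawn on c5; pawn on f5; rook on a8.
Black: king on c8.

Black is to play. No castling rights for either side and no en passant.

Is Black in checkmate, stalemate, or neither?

neither

Black to move; black king on c8.
In check: yes, from the white rook on a8.
Legal moves for Black: Kd7, Kc7.
Black is in check but has 2 legal moves → neither.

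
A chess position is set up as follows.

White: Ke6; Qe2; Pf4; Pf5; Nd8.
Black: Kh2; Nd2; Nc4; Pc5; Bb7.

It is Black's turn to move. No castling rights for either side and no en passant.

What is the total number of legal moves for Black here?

Black to move; king on h2.
In check: yes, from the white queen on e2.
Legal moves: Kh3, Kg3, Kh1, Kg1, Bg2.
Count: 5.

5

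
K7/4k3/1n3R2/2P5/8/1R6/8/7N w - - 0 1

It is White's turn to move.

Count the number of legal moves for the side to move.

6

White to move; king on a8.
In check: yes, from the black knight on b6.
Legal moves: Kb8, Kb7, Ka7, Rfxb6, Rbxb6, cxb6.
Count: 6.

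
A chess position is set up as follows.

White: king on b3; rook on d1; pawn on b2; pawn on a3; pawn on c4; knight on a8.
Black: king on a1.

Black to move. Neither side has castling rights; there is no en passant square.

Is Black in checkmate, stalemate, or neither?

checkmate

Black to move; black king on a1.
In check: yes, from the white rook on d1.
King squares — b1: attacked by Rd1; a2: attacked by Kb3; b2: attacked by Kb3.
Legal moves for Black: none.
In check with no legal moves → checkmate.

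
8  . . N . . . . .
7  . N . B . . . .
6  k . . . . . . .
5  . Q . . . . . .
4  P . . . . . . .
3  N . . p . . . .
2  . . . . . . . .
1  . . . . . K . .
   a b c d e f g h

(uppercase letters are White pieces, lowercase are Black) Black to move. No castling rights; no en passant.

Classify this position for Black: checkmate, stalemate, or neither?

checkmate

Black to move; black king on a6.
In check: yes, from the white queen on b5.
King squares — a5: attacked by Qb5; b5: attacked by Na3; b6: attacked by Qb5; a7: attacked by Nc8; b7: attacked by Qb5.
Legal moves for Black: none.
In check with no legal moves → checkmate.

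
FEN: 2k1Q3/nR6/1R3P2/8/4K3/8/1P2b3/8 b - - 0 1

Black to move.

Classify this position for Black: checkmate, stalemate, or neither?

checkmate

Black to move; black king on c8.
In check: yes, from the white queen on e8.
King squares — b7: attacked by Rb6; c7: attacked by Rb7; d7: attacked by Rb7; b8: attacked by Rb7; d8: attacked by Qe8.
Legal moves for Black: none.
In check with no legal moves → checkmate.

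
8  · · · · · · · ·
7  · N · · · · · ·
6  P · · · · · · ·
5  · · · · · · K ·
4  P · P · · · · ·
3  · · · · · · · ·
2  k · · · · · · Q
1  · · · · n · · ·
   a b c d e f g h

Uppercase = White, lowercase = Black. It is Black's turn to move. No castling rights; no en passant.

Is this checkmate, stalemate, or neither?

Black to move; black king on a2.
In check: yes, from the white queen on h2.
Legal moves for Black: Kb3, Ka3, Kb1, Ka1, Ng2, Nc2.
Black is in check but has 6 legal moves → neither.

neither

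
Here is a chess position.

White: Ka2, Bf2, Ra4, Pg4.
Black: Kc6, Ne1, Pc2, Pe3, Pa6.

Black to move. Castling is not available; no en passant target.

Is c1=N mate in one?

After c1=N: white king on a2; in check: yes, from the black knight on c1.
White has 4 legal replies: Ka3, Kb2, Kb1, Ka1.
In check but a legal move exists → not checkmate.

no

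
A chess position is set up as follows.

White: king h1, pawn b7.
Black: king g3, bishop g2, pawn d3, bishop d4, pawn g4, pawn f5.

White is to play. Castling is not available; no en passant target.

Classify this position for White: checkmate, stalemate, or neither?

White to move; white king on h1.
In check: yes, from the black bishop on g2.
King squares — g1: attacked by Bd4; g2: attacked by Kg3; h2: attacked by Kg3.
Legal moves for White: none.
In check with no legal moves → checkmate.

checkmate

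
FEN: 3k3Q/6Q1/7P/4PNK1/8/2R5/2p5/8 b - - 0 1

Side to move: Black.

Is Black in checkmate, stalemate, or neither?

checkmate

Black to move; black king on d8.
In check: yes, from the white queen on h8.
King squares — c7: attacked by Rc3; d7: attacked by Qg7; e7: attacked by Nf5; c8: attacked by Rc3; e8: attacked by Qh8.
Legal moves for Black: none.
In check with no legal moves → checkmate.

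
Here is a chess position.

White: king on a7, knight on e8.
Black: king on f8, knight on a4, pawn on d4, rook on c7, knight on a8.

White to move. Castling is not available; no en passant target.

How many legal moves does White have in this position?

4

White to move; king on a7.
In check: yes, from the black rook on c7.
Legal moves: Kb8, Kxa8, Ka6, Nxc7.
Count: 4.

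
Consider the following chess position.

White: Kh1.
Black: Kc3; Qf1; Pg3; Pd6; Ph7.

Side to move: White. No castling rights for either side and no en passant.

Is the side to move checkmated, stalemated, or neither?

White to move; white king on h1.
In check: yes, from the black queen on f1.
King squares — g1: attacked by Qf1; g2: attacked by Qf1; h2: attacked by Pg3.
Legal moves for White: none.
In check with no legal moves → checkmate.

checkmate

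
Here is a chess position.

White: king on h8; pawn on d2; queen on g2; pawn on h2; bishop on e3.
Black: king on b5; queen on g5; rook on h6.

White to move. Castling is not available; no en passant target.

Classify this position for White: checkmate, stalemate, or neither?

checkmate

White to move; white king on h8.
In check: yes, from the black rook on h6.
King squares — g7: attacked by Qg5; h7: attacked by Rh6; g8: attacked by Qg5.
Legal moves for White: none.
In check with no legal moves → checkmate.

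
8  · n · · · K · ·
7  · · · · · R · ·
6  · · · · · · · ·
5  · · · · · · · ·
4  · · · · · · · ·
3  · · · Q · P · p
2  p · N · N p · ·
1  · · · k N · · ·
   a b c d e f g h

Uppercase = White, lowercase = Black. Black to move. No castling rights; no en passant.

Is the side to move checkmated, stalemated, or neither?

Black to move; black king on d1.
In check: yes, from the white queen on d3.
King squares — c1: attacked by Ne2; e1: attacked by Nc2; c2: attacked by Ne1; d2: attacked by Qd3; e2: attacked by Qd3.
Legal moves for Black: none.
In check with no legal moves → checkmate.

checkmate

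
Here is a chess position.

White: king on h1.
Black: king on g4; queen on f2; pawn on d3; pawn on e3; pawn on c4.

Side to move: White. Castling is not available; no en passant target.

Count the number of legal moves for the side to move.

White to move; king on h1.
In check: no.
Legal moves: none.
Count: 0.

0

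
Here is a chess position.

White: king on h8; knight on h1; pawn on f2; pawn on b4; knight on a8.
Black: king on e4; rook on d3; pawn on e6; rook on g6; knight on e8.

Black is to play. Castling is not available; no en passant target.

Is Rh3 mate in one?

yes

After Rh3: white king on h8; in check: yes, from the black rook on h3.
King squares — g7: attacked by Rg6; h7: attacked by Rh3; g8: attacked by Rg6.
White has no legal moves → checkmate.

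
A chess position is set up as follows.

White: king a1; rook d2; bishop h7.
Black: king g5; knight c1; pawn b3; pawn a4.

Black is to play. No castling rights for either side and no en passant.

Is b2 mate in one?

no

After b2: white king on a1; in check: yes, from the black pawn on b2.
White has 3 legal replies: Kxb2, Kb1, Rxb2.
In check but a legal move exists → not checkmate.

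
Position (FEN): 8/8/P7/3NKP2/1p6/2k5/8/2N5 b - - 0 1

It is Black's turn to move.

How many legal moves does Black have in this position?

4

Black to move; king on c3.
In check: yes, from the white knight on d5.
Legal moves: Kc4, Kd2, Kc2, Kb2.
Count: 4.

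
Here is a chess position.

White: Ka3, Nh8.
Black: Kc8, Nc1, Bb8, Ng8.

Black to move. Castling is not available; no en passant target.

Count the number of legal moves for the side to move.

18

Black to move; king on c8.
In check: no.
Legal moves: Ne7, Nh6, Nf6, Kd8, Kd7, Kc7, Kb7, Bc7, Ba7, Bd6+, Be5, Bf4, Bg3, Bh2, Nd3, Nb3, Ne2, Na2.
Count: 18.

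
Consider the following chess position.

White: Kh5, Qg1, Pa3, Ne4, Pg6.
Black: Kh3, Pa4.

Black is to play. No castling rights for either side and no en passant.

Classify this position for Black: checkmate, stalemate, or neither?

stalemate

Black to move; black king on h3.
In check: no.
King squares — g2: attacked by Qg1; h2: attacked by Qg1; g3: attacked by Qg1; g4: attacked by Qg1; h4: attacked by Kh5.
Legal moves for Black: none.
Not in check and no legal moves → stalemate.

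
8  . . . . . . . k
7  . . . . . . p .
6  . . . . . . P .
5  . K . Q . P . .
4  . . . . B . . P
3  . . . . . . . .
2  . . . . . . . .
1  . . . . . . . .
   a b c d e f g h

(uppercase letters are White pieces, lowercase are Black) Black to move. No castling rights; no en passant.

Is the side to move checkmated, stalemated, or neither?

Black to move; black king on h8.
In check: no.
King squares — g7: own pawn; h7: attacked by Pg6; g8: attacked by Qd5.
Legal moves for Black: none.
Not in check and no legal moves → stalemate.

stalemate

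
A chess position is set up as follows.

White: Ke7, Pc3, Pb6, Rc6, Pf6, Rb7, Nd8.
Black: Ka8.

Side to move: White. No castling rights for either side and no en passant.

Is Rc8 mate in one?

After Rc8: black king on a8; in check: yes, from the white rook on c8.
King squares — a7: attacked by Pb6; b7: attacked by Nd8; b8: attacked by Rb7.
Black has no legal moves → checkmate.

yes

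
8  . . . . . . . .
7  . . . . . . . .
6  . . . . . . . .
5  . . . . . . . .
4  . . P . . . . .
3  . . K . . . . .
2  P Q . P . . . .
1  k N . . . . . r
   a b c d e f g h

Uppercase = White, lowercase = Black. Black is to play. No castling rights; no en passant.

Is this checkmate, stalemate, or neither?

checkmate

Black to move; black king on a1.
In check: yes, from the white queen on b2.
King squares — b1: attacked by Qb2; a2: attacked by Qb2; b2: attacked by Kc3.
Legal moves for Black: none.
In check with no legal moves → checkmate.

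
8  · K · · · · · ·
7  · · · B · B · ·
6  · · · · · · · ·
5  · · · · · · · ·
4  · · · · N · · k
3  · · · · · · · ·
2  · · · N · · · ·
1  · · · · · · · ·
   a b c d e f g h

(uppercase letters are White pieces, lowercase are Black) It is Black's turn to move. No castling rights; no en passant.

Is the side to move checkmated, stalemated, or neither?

stalemate

Black to move; black king on h4.
In check: no.
King squares — g3: attacked by Ne4; h3: attacked by Bd7; g4: attacked by Bd7; g5: attacked by Ne4; h5: attacked by Bf7.
Legal moves for Black: none.
Not in check and no legal moves → stalemate.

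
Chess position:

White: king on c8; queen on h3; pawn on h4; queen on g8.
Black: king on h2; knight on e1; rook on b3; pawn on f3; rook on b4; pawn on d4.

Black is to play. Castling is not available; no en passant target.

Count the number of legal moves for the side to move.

Black to move; king on h2.
In check: yes, from the white queen on h3.
Legal moves: Kxh3.
Count: 1.

1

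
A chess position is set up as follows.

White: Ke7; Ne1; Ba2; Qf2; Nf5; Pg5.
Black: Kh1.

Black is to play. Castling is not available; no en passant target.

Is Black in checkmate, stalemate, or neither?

Black to move; black king on h1.
In check: no.
King squares — g1: attacked by Qf2; g2: attacked by Ne1; h2: attacked by Qf2.
Legal moves for Black: none.
Not in check and no legal moves → stalemate.

stalemate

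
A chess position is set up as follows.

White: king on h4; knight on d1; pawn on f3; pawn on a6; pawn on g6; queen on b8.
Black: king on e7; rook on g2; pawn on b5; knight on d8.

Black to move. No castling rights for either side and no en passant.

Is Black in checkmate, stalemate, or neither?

neither

Black to move; black king on e7.
In check: no.
Legal moves for Black include: Nf7, Nb7, Ne6, Nc6, Kf8, Ke8, Kd7, Kf6, Ke6, Rxg6, Rg5, Rg4+, Rg3, Rh2+, Rf2, Re2, Rd2, Rc2, ... (list truncated; more exist).
Black has legal moves and is not in check → neither.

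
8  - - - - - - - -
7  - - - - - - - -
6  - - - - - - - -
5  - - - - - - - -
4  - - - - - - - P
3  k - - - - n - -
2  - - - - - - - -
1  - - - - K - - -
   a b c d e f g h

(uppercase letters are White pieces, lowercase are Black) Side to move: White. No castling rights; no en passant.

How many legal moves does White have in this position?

White to move; king on e1.
In check: yes, from the black knight on f3.
Legal moves: Kf2, Ke2, Kf1, Kd1.
Count: 4.

4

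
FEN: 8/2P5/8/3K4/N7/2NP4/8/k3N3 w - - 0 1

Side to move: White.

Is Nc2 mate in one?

After Nc2: black king on a1; in check: yes, from the white knight on c2.
King squares — b1: attacked by Nc3; a2: attacked by Nc3; b2: attacked by Na4.
Black has no legal moves → checkmate.

yes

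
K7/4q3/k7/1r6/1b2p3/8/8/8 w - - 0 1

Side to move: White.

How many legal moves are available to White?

0

White to move; king on a8.
In check: no.
Legal moves: none.
Count: 0.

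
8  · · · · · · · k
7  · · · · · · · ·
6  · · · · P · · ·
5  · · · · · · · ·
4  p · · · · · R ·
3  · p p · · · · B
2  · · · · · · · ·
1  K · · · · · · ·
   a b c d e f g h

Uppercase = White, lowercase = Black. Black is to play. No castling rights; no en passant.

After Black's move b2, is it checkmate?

no

After b2: white king on a1; in check: yes, from the black pawn on b2.
White has 2 legal replies: Ka2, Kb1.
In check but a legal move exists → not checkmate.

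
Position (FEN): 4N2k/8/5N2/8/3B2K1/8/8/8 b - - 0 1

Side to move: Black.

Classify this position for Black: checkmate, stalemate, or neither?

Black to move; black king on h8.
In check: no.
King squares — g7: attacked by Ne8; h7: attacked by Nf6; g8: attacked by Nf6.
Legal moves for Black: none.
Not in check and no legal moves → stalemate.

stalemate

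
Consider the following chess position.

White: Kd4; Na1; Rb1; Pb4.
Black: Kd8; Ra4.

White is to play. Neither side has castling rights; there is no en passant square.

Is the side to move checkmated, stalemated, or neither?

neither

White to move; white king on d4.
In check: no.
Legal moves for White: Ke5, Kd5, Kc5, Ke4, Kc4, Ke3, Kd3, Kc3, Rb3, Rb2, Rh1, Rg1, Rf1, Re1, Rd1, Rc1, Nb3, Nc2.
White has 18 legal moves and is not in check → neither.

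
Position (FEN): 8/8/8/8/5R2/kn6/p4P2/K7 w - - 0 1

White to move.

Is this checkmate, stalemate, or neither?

checkmate

White to move; white king on a1.
In check: yes, from the black knight on b3.
King squares — b1: attacked by Pa2; a2: attacked by Ka3; b2: attacked by Ka3.
Legal moves for White: none.
In check with no legal moves → checkmate.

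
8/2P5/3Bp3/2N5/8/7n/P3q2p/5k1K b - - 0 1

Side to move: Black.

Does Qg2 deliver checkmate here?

yes

After Qg2: white king on h1; in check: yes, from the black queen on g2.
King squares — g1: attacked by Kf1; g2: attacked by Kf1; h2: attacked by Qg2.
White has no legal moves → checkmate.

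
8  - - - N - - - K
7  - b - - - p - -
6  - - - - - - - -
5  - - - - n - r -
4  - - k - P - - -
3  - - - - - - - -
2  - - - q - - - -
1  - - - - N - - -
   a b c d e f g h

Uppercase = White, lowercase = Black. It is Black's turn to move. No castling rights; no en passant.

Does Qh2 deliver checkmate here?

yes

After Qh2: white king on h8; in check: yes, from the black queen on h2.
King squares — g7: attacked by Rg5; h7: attacked by Qh2; g8: attacked by Rg5.
White has no legal moves → checkmate.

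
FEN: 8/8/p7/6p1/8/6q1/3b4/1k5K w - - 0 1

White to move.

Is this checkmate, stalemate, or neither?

White to move; white king on h1.
In check: no.
King squares — g1: attacked by Qg3; g2: attacked by Qg3; h2: attacked by Qg3.
Legal moves for White: none.
Not in check and no legal moves → stalemate.

stalemate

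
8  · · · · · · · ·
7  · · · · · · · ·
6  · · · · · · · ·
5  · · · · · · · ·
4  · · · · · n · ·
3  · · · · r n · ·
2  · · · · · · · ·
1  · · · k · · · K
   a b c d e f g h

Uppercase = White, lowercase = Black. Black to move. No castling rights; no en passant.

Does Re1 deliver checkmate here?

After Re1: white king on h1; in check: yes, from the black rook on e1.
King squares — g1: attacked by Re1; g2: attacked by Nf4; h2: attacked by Nf3.
White has no legal moves → checkmate.

yes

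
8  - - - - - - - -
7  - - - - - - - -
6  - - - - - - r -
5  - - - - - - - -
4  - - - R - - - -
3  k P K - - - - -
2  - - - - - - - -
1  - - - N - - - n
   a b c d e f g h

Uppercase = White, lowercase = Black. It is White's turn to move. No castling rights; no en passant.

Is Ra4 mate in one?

yes

After Ra4: black king on a3; in check: yes, from the white rook on a4.
King squares — a2: attacked by Ra4; b2: attacked by Nd1; b3: attacked by Kc3; a4: attacked by Pb3; b4: attacked by Kc3.
Black has no legal moves → checkmate.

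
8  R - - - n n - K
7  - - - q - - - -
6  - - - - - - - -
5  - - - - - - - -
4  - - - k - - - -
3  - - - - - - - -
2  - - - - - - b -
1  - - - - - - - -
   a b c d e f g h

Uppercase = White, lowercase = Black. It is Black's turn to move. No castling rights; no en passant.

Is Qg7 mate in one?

yes

After Qg7: white king on h8; in check: yes, from the black queen on g7.
King squares — g7: attacked by Ne8; h7: attacked by Qg7; g8: attacked by Qg7.
White has no legal moves → checkmate.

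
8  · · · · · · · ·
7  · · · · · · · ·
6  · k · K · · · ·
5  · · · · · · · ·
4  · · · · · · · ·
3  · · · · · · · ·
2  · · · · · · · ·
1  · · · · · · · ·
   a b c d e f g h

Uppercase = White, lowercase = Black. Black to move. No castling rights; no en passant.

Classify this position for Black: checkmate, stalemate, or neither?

neither

Black to move; black king on b6.
In check: no.
Legal moves for Black: Kb7, Ka7, Ka6, Kb5, Ka5.
Black has 5 legal moves and is not in check → neither.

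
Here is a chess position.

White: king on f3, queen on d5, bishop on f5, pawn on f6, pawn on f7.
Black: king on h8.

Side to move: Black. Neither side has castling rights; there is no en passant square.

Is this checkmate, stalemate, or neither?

Black to move; black king on h8.
In check: no.
King squares — g7: attacked by Pf6; h7: attacked by Bf5; g8: attacked by Pf7.
Legal moves for Black: none.
Not in check and no legal moves → stalemate.

stalemate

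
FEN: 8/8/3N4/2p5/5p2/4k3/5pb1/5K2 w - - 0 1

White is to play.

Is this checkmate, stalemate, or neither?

White to move; white king on f1.
In check: yes, from the black bishop on g2.
King squares — e1: attacked by Pf2; g1: attacked by Pf2; e2: attacked by Ke3; f2: attacked by Ke3; g2: available.
Legal moves for White: Kxg2.
White is in check but has 1 legal move → neither.

neither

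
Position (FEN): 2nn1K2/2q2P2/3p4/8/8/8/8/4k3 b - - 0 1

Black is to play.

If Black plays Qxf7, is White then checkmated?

yes

After Qxf7: white king on f8; in check: yes, from the black queen on f7.
King squares — e7: attacked by Qf7; f7: attacked by Nd8; g7: attacked by Qf7; e8: attacked by Qf7; g8: attacked by Qf7.
White has no legal moves → checkmate.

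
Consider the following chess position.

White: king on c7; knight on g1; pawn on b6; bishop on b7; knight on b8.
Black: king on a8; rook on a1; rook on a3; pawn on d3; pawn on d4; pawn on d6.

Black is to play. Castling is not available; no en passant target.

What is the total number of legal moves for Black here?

Black to move; king on a8.
In check: yes, from the white bishop on b7.
Legal moves: none.
Count: 0.

0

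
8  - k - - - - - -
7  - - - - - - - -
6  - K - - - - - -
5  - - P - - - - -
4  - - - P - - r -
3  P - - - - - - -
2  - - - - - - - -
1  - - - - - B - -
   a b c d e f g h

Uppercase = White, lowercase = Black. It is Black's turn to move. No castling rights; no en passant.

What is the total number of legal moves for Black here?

13

Black to move; king on b8.
In check: no.
Legal moves: Kc8, Ka8, Rg8, Rg7, Rg6+, Rg5, Rh4, Rf4, Re4, Rxd4, Rg3, Rg2, Rg1.
Count: 13.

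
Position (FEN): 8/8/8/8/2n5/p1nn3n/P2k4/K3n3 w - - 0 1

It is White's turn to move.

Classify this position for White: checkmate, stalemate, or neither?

stalemate

White to move; white king on a1.
In check: no.
King squares — b1: attacked by Nc3; a2: own pawn; b2: attacked by Pa3.
Legal moves for White: none.
Not in check and no legal moves → stalemate.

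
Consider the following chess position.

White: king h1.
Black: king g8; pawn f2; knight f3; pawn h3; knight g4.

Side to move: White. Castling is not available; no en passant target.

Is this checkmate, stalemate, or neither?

White to move; white king on h1.
In check: no.
King squares — g1: attacked by Pf2; g2: attacked by Ph3; h2: attacked by Nf3.
Legal moves for White: none.
Not in check and no legal moves → stalemate.

stalemate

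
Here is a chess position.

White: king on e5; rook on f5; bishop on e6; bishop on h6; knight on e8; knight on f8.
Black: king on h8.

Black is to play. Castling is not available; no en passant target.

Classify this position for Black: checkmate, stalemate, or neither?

stalemate

Black to move; black king on h8.
In check: no.
King squares — g7: attacked by Bh6; h7: attacked by Nf8; g8: attacked by Be6.
Legal moves for Black: none.
Not in check and no legal moves → stalemate.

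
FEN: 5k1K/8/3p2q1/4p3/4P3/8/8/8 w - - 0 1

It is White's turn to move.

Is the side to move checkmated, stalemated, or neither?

White to move; white king on h8.
In check: no.
King squares — g7: attacked by Qg6; h7: attacked by Qg6; g8: attacked by Qg6.
Legal moves for White: none.
Not in check and no legal moves → stalemate.

stalemate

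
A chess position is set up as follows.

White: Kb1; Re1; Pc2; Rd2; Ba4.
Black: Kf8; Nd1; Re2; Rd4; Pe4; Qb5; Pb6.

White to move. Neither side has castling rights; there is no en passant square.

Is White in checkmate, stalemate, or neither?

neither

White to move; white king on b1.
In check: yes, from the black queen on b5.
Legal moves for White: Ka2, Kc1, Ka1, Bxb5, Bb3.
White is in check but has 5 legal moves → neither.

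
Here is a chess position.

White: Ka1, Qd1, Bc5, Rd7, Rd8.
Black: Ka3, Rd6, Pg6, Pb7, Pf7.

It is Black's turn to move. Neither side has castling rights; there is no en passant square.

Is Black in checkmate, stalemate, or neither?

Black to move; black king on a3.
In check: yes, from the white bishop on c5.
King squares — a2: attacked by Ka1; b2: attacked by Ka1; b3: attacked by Qd1; a4: attacked by Qd1; b4: attacked by Bc5.
Legal moves for Black: none.
In check with no legal moves → checkmate.

checkmate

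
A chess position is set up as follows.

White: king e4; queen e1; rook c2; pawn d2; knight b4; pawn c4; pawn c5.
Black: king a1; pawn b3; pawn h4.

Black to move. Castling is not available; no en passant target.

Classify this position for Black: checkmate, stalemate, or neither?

checkmate

Black to move; black king on a1.
In check: yes, from the white queen on e1.
King squares — b1: attacked by Qe1; a2: attacked by Rc2; b2: attacked by Rc2.
Legal moves for Black: none.
In check with no legal moves → checkmate.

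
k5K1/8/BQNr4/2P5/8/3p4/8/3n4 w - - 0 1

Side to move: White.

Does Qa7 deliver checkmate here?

yes

After Qa7: black king on a8; in check: yes, from the white queen on a7.
King squares — a7: attacked by Nc6; b7: attacked by Ba6; b8: attacked by Nc6.
Black has no legal moves → checkmate.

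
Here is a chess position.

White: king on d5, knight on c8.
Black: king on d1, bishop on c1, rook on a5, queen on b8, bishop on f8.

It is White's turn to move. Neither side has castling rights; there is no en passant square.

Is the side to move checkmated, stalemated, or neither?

neither

White to move; white king on d5.
In check: yes, from the black rook on a5.
King squares — c4: available; d4: available; e4: available; c5: attacked by Ra5; e5: attacked by Ra5; c6: available; d6: attacked by Qb8; e6: available.
Legal moves for White: Ke6, Kc6, Ke4, Kd4, Kc4.
White is in check but has 5 legal moves → neither.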